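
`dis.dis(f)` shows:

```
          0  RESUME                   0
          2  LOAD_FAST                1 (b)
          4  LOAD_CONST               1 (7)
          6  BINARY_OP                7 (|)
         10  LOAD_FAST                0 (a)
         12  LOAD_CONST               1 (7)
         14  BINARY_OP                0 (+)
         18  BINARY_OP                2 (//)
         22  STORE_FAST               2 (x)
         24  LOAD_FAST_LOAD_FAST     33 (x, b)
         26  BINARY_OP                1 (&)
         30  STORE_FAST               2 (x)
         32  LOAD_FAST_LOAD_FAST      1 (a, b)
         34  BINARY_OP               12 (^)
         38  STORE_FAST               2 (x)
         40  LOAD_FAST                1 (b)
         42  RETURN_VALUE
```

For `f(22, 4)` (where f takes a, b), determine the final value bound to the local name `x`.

LOAD_FAST b → push 4. Stack: [4]
LOAD_CONST → push 7. Stack: [4, 7]
BINARY_OP | → 4 | 7 = 7. Stack: [7]
LOAD_FAST a → push 22. Stack: [7, 22]
LOAD_CONST → push 7. Stack: [7, 22, 7]
BINARY_OP + → 22 + 7 = 29. Stack: [7, 29]
BINARY_OP // → 7 // 29 = 0. Stack: [0]
STORE_FAST x → x=0. Stack: []
LOAD_FAST_LOAD_FAST x,b → push 0,4. Stack: [0, 4]
BINARY_OP & → 0 & 4 = 0. Stack: [0]
STORE_FAST x → x=0. Stack: []
LOAD_FAST_LOAD_FAST a,b → push 22,4. Stack: [22, 4]
BINARY_OP ^ → 22 ^ 4 = 18. Stack: [18]
STORE_FAST x → x=18. Stack: []
LOAD_FAST b → push 4. Stack: [4]
RETURN_VALUE → return 4.

18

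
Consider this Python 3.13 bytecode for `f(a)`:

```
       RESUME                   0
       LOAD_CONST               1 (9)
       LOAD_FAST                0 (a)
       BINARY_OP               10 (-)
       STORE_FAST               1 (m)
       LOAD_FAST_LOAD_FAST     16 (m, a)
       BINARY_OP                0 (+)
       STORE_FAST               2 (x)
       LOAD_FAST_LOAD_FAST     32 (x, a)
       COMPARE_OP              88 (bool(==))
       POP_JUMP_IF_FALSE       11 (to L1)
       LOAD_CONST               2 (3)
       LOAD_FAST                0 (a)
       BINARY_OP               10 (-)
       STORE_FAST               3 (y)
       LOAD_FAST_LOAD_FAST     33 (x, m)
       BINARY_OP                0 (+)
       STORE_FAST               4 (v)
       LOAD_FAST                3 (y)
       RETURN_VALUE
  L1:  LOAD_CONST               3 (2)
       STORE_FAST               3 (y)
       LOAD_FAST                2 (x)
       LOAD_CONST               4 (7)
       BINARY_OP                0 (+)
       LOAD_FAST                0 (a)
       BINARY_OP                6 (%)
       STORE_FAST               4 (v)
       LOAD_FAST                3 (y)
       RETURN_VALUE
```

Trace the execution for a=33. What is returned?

LOAD_CONST → push 9. Stack: [9]
LOAD_FAST a → push 33. Stack: [9, 33]
BINARY_OP - → 9 - 33 = -24. Stack: [-24]
STORE_FAST m → m=-24. Stack: []
LOAD_FAST_LOAD_FAST m,a → push -24,33. Stack: [-24, 33]
BINARY_OP + → -24 + 33 = 9. Stack: [9]
STORE_FAST x → x=9. Stack: []
LOAD_FAST_LOAD_FAST x,a → push 9,33. Stack: [9, 33]
COMPARE_OP bool(==) → 9 vs 33 = False. Stack: [False]
POP_JUMP_IF_FALSE → pop False; jump. Stack: []
LOAD_CONST → push 2. Stack: [2]
STORE_FAST y → y=2. Stack: []
LOAD_FAST x → push 9. Stack: [9]
LOAD_CONST → push 7. Stack: [9, 7]
BINARY_OP + → 9 + 7 = 16. Stack: [16]
LOAD_FAST a → push 33. Stack: [16, 33]
BINARY_OP % → 16 % 33 = 16. Stack: [16]
STORE_FAST v → v=16. Stack: []
LOAD_FAST y → push 2. Stack: [2]
RETURN_VALUE → return 2.

2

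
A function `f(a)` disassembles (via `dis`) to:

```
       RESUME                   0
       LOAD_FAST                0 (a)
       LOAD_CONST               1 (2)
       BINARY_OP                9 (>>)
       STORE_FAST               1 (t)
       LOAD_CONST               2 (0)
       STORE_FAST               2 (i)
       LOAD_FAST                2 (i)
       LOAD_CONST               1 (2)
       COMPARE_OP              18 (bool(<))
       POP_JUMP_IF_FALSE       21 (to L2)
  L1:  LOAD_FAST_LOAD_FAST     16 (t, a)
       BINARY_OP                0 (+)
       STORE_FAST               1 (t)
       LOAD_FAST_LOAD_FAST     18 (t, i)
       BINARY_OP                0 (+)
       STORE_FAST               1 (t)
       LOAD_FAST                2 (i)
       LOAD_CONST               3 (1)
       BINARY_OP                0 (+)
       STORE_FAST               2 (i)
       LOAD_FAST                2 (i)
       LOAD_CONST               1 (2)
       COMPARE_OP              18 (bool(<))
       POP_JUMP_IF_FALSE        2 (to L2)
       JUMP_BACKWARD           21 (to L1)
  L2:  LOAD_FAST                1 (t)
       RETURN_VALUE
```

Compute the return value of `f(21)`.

LOAD_FAST a → push 21. Stack: [21]
LOAD_CONST → push 2. Stack: [21, 2]
BINARY_OP >> → 21 >> 2 = 5. Stack: [5]
STORE_FAST t → t=5. Stack: []
LOAD_CONST → push 0. Stack: [0]
STORE_FAST i → i=0. Stack: []
LOAD_FAST i → push 0. Stack: [0]
LOAD_CONST → push 2. Stack: [0, 2]
COMPARE_OP bool(<) → 0 vs 2 = True. Stack: [True]
POP_JUMP_IF_FALSE → pop True; no jump. Stack: []
LOAD_FAST_LOAD_FAST t,a → push 5,21. Stack: [5, 21]
BINARY_OP + → 5 + 21 = 26. Stack: [26]
STORE_FAST t → t=26. Stack: []
LOAD_FAST_LOAD_FAST t,i → push 26,0. Stack: [26, 0]
BINARY_OP + → 26 + 0 = 26. Stack: [26]
STORE_FAST t → t=26. Stack: []
LOAD_FAST i → push 0. Stack: [0]
LOAD_CONST → push 1. Stack: [0, 1]
BINARY_OP + → 0 + 1 = 1. Stack: [1]
STORE_FAST i → i=1. Stack: []
LOAD_FAST i → push 1. Stack: [1]
LOAD_CONST → push 2. Stack: [1, 2]
COMPARE_OP bool(<) → 1 vs 2 = True. Stack: [True]
POP_JUMP_IF_FALSE → pop True; no jump. Stack: []
LOAD_FAST_LOAD_FAST t,a → push 26,21. Stack: [26, 21]
BINARY_OP + → 26 + 21 = 47. Stack: [47]
STORE_FAST t → t=47. Stack: []
LOAD_FAST_LOAD_FAST t,i → push 47,1. Stack: [47, 1]
BINARY_OP + → 47 + 1 = 48. Stack: [48]
STORE_FAST t → t=48. Stack: []
LOAD_FAST i → push 1. Stack: [1]
LOAD_CONST → push 1. Stack: [1, 1]
BINARY_OP + → 1 + 1 = 2. Stack: [2]
STORE_FAST i → i=2. Stack: []
LOAD_FAST i → push 2. Stack: [2]
LOAD_CONST → push 2. Stack: [2, 2]
COMPARE_OP bool(<) → 2 vs 2 = False. Stack: [False]
POP_JUMP_IF_FALSE → pop False; jump. Stack: []
LOAD_FAST t → push 48. Stack: [48]
RETURN_VALUE → return 48.

48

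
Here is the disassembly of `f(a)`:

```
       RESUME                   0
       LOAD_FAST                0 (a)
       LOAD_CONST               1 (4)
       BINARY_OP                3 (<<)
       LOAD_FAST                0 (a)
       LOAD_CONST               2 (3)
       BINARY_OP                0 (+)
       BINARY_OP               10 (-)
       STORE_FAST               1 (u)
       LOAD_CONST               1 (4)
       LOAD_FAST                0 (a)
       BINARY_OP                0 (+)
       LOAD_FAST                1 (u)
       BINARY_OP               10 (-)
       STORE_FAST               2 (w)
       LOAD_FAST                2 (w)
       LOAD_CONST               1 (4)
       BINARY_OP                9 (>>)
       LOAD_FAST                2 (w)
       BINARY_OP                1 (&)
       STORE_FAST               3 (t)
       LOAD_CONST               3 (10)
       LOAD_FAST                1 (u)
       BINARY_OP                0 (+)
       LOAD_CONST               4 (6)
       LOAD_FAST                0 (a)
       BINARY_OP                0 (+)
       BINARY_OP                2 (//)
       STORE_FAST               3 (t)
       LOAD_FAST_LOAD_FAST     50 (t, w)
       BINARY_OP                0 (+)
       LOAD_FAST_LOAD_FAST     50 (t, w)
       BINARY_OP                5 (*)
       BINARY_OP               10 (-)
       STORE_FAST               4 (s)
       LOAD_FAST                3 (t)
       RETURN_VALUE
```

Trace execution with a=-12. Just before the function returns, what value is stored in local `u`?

LOAD_FAST a → push -12. Stack: [-12]
LOAD_CONST → push 4. Stack: [-12, 4]
BINARY_OP << → -12 << 4 = -192. Stack: [-192]
LOAD_FAST a → push -12. Stack: [-192, -12]
LOAD_CONST → push 3. Stack: [-192, -12, 3]
BINARY_OP + → -12 + 3 = -9. Stack: [-192, -9]
BINARY_OP - → -192 - -9 = -183. Stack: [-183]
STORE_FAST u → u=-183. Stack: []
LOAD_CONST → push 4. Stack: [4]
LOAD_FAST a → push -12. Stack: [4, -12]
BINARY_OP + → 4 + -12 = -8. Stack: [-8]
LOAD_FAST u → push -183. Stack: [-8, -183]
BINARY_OP - → -8 - -183 = 175. Stack: [175]
STORE_FAST w → w=175. Stack: []
LOAD_FAST w → push 175. Stack: [175]
LOAD_CONST → push 4. Stack: [175, 4]
BINARY_OP >> → 175 >> 4 = 10. Stack: [10]
LOAD_FAST w → push 175. Stack: [10, 175]
BINARY_OP & → 10 & 175 = 10. Stack: [10]
STORE_FAST t → t=10. Stack: []
LOAD_CONST → push 10. Stack: [10]
LOAD_FAST u → push -183. Stack: [10, -183]
BINARY_OP + → 10 + -183 = -173. Stack: [-173]
LOAD_CONST → push 6. Stack: [-173, 6]
LOAD_FAST a → push -12. Stack: [-173, 6, -12]
BINARY_OP + → 6 + -12 = -6. Stack: [-173, -6]
BINARY_OP // → -173 // -6 = 28. Stack: [28]
STORE_FAST t → t=28. Stack: []
LOAD_FAST_LOAD_FAST t,w → push 28,175. Stack: [28, 175]
BINARY_OP + → 28 + 175 = 203. Stack: [203]
LOAD_FAST_LOAD_FAST t,w → push 28,175. Stack: [203, 28, 175]
BINARY_OP * → 28 * 175 = 4900. Stack: [203, 4900]
BINARY_OP - → 203 - 4900 = -4697. Stack: [-4697]
STORE_FAST s → s=-4697. Stack: []
LOAD_FAST t → push 28. Stack: [28]
RETURN_VALUE → return 28.

-183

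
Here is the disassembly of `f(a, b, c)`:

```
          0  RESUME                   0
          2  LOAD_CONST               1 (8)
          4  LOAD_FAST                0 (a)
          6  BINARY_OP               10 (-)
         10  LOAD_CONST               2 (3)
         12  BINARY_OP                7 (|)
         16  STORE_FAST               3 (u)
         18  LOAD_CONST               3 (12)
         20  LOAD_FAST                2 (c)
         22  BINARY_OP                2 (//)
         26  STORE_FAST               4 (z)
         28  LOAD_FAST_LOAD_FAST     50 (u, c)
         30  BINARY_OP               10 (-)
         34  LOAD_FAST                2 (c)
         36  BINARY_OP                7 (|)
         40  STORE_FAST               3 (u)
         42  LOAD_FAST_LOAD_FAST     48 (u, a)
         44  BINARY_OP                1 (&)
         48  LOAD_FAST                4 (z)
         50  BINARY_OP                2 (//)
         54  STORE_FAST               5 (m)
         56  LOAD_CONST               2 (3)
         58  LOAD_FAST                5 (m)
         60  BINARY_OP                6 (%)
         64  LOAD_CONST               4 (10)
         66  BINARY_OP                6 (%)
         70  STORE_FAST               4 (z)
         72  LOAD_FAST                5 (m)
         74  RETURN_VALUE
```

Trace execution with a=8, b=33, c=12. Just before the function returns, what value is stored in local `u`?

LOAD_CONST → push 8. Stack: [8]
LOAD_FAST a → push 8. Stack: [8, 8]
BINARY_OP - → 8 - 8 = 0. Stack: [0]
LOAD_CONST → push 3. Stack: [0, 3]
BINARY_OP | → 0 | 3 = 3. Stack: [3]
STORE_FAST u → u=3. Stack: []
LOAD_CONST → push 12. Stack: [12]
LOAD_FAST c → push 12. Stack: [12, 12]
BINARY_OP // → 12 // 12 = 1. Stack: [1]
STORE_FAST z → z=1. Stack: []
LOAD_FAST_LOAD_FAST u,c → push 3,12. Stack: [3, 12]
BINARY_OP - → 3 - 12 = -9. Stack: [-9]
LOAD_FAST c → push 12. Stack: [-9, 12]
BINARY_OP | → -9 | 12 = -1. Stack: [-1]
STORE_FAST u → u=-1. Stack: []
LOAD_FAST_LOAD_FAST u,a → push -1,8. Stack: [-1, 8]
BINARY_OP & → -1 & 8 = 8. Stack: [8]
LOAD_FAST z → push 1. Stack: [8, 1]
BINARY_OP // → 8 // 1 = 8. Stack: [8]
STORE_FAST m → m=8. Stack: []
LOAD_CONST → push 3. Stack: [3]
LOAD_FAST m → push 8. Stack: [3, 8]
BINARY_OP % → 3 % 8 = 3. Stack: [3]
LOAD_CONST → push 10. Stack: [3, 10]
BINARY_OP % → 3 % 10 = 3. Stack: [3]
STORE_FAST z → z=3. Stack: []
LOAD_FAST m → push 8. Stack: [8]
RETURN_VALUE → return 8.

-1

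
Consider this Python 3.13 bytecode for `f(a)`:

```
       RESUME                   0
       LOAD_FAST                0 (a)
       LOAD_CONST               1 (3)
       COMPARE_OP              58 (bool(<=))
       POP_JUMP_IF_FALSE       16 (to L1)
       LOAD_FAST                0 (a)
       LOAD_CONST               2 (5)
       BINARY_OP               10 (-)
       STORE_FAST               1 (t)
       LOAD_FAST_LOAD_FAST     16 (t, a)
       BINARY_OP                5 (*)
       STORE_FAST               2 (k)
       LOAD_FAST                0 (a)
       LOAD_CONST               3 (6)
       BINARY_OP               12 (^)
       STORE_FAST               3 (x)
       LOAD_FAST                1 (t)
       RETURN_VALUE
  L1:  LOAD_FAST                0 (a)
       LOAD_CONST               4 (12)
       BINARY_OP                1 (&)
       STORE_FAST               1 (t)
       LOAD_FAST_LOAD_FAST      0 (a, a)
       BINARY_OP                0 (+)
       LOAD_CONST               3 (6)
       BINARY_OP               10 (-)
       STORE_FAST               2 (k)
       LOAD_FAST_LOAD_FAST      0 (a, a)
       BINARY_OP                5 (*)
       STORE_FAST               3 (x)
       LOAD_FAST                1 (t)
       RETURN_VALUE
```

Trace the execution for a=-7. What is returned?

LOAD_FAST a → push -7. Stack: [-7]
LOAD_CONST → push 3. Stack: [-7, 3]
COMPARE_OP bool(<=) → -7 vs 3 = True. Stack: [True]
POP_JUMP_IF_FALSE → pop True; no jump. Stack: []
LOAD_FAST a → push -7. Stack: [-7]
LOAD_CONST → push 5. Stack: [-7, 5]
BINARY_OP - → -7 - 5 = -12. Stack: [-12]
STORE_FAST t → t=-12. Stack: []
LOAD_FAST_LOAD_FAST t,a → push -12,-7. Stack: [-12, -7]
BINARY_OP * → -12 * -7 = 84. Stack: [84]
STORE_FAST k → k=84. Stack: []
LOAD_FAST a → push -7. Stack: [-7]
LOAD_CONST → push 6. Stack: [-7, 6]
BINARY_OP ^ → -7 ^ 6 = -1. Stack: [-1]
STORE_FAST x → x=-1. Stack: []
LOAD_FAST t → push -12. Stack: [-12]
RETURN_VALUE → return -12.

-12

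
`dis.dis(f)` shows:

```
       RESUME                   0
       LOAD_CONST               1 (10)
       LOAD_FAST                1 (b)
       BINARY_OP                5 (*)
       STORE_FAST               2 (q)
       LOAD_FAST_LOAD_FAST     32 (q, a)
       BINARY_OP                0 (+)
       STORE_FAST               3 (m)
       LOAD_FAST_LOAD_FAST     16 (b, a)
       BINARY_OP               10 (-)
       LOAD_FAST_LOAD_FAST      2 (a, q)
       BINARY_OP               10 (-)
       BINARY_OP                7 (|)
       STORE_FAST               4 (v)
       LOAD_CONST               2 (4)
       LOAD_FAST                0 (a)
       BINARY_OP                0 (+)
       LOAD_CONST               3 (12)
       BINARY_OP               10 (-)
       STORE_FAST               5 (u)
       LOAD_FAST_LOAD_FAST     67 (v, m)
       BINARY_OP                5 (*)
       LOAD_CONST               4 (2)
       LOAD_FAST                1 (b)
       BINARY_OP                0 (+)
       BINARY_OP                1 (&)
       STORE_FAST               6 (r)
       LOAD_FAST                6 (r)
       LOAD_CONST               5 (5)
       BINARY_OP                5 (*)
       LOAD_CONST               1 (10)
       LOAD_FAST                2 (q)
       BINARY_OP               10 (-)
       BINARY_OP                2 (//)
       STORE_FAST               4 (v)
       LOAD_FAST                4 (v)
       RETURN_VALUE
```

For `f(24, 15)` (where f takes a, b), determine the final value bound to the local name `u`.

LOAD_CONST → push 10. Stack: [10]
LOAD_FAST b → push 15. Stack: [10, 15]
BINARY_OP * → 10 * 15 = 150. Stack: [150]
STORE_FAST q → q=150. Stack: []
LOAD_FAST_LOAD_FAST q,a → push 150,24. Stack: [150, 24]
BINARY_OP + → 150 + 24 = 174. Stack: [174]
STORE_FAST m → m=174. Stack: []
LOAD_FAST_LOAD_FAST b,a → push 15,24. Stack: [15, 24]
BINARY_OP - → 15 - 24 = -9. Stack: [-9]
LOAD_FAST_LOAD_FAST a,q → push 24,150. Stack: [-9, 24, 150]
BINARY_OP - → 24 - 150 = -126. Stack: [-9, -126]
BINARY_OP | → -9 | -126 = -9. Stack: [-9]
STORE_FAST v → v=-9. Stack: []
LOAD_CONST → push 4. Stack: [4]
LOAD_FAST a → push 24. Stack: [4, 24]
BINARY_OP + → 4 + 24 = 28. Stack: [28]
LOAD_CONST → push 12. Stack: [28, 12]
BINARY_OP - → 28 - 12 = 16. Stack: [16]
STORE_FAST u → u=16. Stack: []
LOAD_FAST_LOAD_FAST v,m → push -9,174. Stack: [-9, 174]
BINARY_OP * → -9 * 174 = -1566. Stack: [-1566]
LOAD_CONST → push 2. Stack: [-1566, 2]
LOAD_FAST b → push 15. Stack: [-1566, 2, 15]
BINARY_OP + → 2 + 15 = 17. Stack: [-1566, 17]
BINARY_OP & → -1566 & 17 = 0. Stack: [0]
STORE_FAST r → r=0. Stack: []
LOAD_FAST r → push 0. Stack: [0]
LOAD_CONST → push 5. Stack: [0, 5]
BINARY_OP * → 0 * 5 = 0. Stack: [0]
LOAD_CONST → push 10. Stack: [0, 10]
LOAD_FAST q → push 150. Stack: [0, 10, 150]
BINARY_OP - → 10 - 150 = -140. Stack: [0, -140]
BINARY_OP // → 0 // -140 = 0. Stack: [0]
STORE_FAST v → v=0. Stack: []
LOAD_FAST v → push 0. Stack: [0]
RETURN_VALUE → return 0.

16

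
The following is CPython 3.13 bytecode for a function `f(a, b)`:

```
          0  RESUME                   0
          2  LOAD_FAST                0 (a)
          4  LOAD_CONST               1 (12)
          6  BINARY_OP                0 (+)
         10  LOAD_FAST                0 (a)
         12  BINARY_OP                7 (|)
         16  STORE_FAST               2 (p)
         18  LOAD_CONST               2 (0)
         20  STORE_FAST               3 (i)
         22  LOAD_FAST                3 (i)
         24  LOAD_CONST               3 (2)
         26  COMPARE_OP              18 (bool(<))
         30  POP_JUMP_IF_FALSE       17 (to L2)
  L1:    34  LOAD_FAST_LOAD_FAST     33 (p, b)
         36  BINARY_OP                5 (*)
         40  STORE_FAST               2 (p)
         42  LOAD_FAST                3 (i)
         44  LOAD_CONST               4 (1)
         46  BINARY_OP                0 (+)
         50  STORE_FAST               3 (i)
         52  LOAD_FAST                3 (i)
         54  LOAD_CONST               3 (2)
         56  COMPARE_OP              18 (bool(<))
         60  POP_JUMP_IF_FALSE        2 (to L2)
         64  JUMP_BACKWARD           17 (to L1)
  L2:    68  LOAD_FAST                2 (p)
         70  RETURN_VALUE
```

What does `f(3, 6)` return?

LOAD_FAST a → push 3. Stack: [3]
LOAD_CONST → push 12. Stack: [3, 12]
BINARY_OP + → 3 + 12 = 15. Stack: [15]
LOAD_FAST a → push 3. Stack: [15, 3]
BINARY_OP | → 15 | 3 = 15. Stack: [15]
STORE_FAST p → p=15. Stack: []
LOAD_CONST → push 0. Stack: [0]
STORE_FAST i → i=0. Stack: []
LOAD_FAST i → push 0. Stack: [0]
LOAD_CONST → push 2. Stack: [0, 2]
COMPARE_OP bool(<) → 0 vs 2 = True. Stack: [True]
POP_JUMP_IF_FALSE → pop True; no jump. Stack: []
LOAD_FAST_LOAD_FAST p,b → push 15,6. Stack: [15, 6]
BINARY_OP * → 15 * 6 = 90. Stack: [90]
STORE_FAST p → p=90. Stack: []
LOAD_FAST i → push 0. Stack: [0]
LOAD_CONST → push 1. Stack: [0, 1]
BINARY_OP + → 0 + 1 = 1. Stack: [1]
STORE_FAST i → i=1. Stack: []
LOAD_FAST i → push 1. Stack: [1]
LOAD_CONST → push 2. Stack: [1, 2]
COMPARE_OP bool(<) → 1 vs 2 = True. Stack: [True]
POP_JUMP_IF_FALSE → pop True; no jump. Stack: []
LOAD_FAST_LOAD_FAST p,b → push 90,6. Stack: [90, 6]
BINARY_OP * → 90 * 6 = 540. Stack: [540]
STORE_FAST p → p=540. Stack: []
LOAD_FAST i → push 1. Stack: [1]
LOAD_CONST → push 1. Stack: [1, 1]
BINARY_OP + → 1 + 1 = 2. Stack: [2]
STORE_FAST i → i=2. Stack: []
LOAD_FAST i → push 2. Stack: [2]
LOAD_CONST → push 2. Stack: [2, 2]
COMPARE_OP bool(<) → 2 vs 2 = False. Stack: [False]
POP_JUMP_IF_FALSE → pop False; jump. Stack: []
LOAD_FAST p → push 540. Stack: [540]
RETURN_VALUE → return 540.

540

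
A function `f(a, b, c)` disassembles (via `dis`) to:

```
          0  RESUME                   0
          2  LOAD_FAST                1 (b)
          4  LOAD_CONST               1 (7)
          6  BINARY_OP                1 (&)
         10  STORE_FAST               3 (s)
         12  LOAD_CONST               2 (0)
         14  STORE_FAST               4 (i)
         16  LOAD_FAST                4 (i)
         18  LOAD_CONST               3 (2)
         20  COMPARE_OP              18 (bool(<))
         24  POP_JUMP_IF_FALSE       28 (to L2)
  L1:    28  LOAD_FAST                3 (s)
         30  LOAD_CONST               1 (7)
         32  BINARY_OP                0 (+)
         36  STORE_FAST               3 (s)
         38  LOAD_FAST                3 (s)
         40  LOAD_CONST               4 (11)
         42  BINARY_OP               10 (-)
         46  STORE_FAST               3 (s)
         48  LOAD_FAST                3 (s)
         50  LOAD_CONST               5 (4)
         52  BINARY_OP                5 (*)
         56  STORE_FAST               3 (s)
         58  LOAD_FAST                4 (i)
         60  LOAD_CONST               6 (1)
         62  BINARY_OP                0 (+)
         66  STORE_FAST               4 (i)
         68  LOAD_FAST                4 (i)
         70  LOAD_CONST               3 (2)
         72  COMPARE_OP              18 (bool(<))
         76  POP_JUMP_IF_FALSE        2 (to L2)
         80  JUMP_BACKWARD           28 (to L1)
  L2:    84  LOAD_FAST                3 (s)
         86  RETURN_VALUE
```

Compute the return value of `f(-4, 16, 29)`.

-80

LOAD_FAST b → push 16. Stack: [16]
LOAD_CONST → push 7. Stack: [16, 7]
BINARY_OP & → 16 & 7 = 0. Stack: [0]
STORE_FAST s → s=0. Stack: []
LOAD_CONST → push 0. Stack: [0]
STORE_FAST i → i=0. Stack: []
LOAD_FAST i → push 0. Stack: [0]
LOAD_CONST → push 2. Stack: [0, 2]
COMPARE_OP bool(<) → 0 vs 2 = True. Stack: [True]
POP_JUMP_IF_FALSE → pop True; no jump. Stack: []
LOAD_FAST s → push 0. Stack: [0]
LOAD_CONST → push 7. Stack: [0, 7]
BINARY_OP + → 0 + 7 = 7. Stack: [7]
STORE_FAST s → s=7. Stack: []
LOAD_FAST s → push 7. Stack: [7]
LOAD_CONST → push 11. Stack: [7, 11]
BINARY_OP - → 7 - 11 = -4. Stack: [-4]
STORE_FAST s → s=-4. Stack: []
LOAD_FAST s → push -4. Stack: [-4]
LOAD_CONST → push 4. Stack: [-4, 4]
BINARY_OP * → -4 * 4 = -16. Stack: [-16]
STORE_FAST s → s=-16. Stack: []
LOAD_FAST i → push 0. Stack: [0]
LOAD_CONST → push 1. Stack: [0, 1]
BINARY_OP + → 0 + 1 = 1. Stack: [1]
STORE_FAST i → i=1. Stack: []
LOAD_FAST i → push 1. Stack: [1]
LOAD_CONST → push 2. Stack: [1, 2]
COMPARE_OP bool(<) → 1 vs 2 = True. Stack: [True]
POP_JUMP_IF_FALSE → pop True; no jump. Stack: []
LOAD_FAST s → push -16. Stack: [-16]
LOAD_CONST → push 7. Stack: [-16, 7]
BINARY_OP + → -16 + 7 = -9. Stack: [-9]
STORE_FAST s → s=-9. Stack: []
LOAD_FAST s → push -9. Stack: [-9]
LOAD_CONST → push 11. Stack: [-9, 11]
BINARY_OP - → -9 - 11 = -20. Stack: [-20]
STORE_FAST s → s=-20. Stack: []
LOAD_FAST s → push -20. Stack: [-20]
LOAD_CONST → push 4. Stack: [-20, 4]
BINARY_OP * → -20 * 4 = -80. Stack: [-80]
STORE_FAST s → s=-80. Stack: []
LOAD_FAST i → push 1. Stack: [1]
LOAD_CONST → push 1. Stack: [1, 1]
BINARY_OP + → 1 + 1 = 2. Stack: [2]
STORE_FAST i → i=2. Stack: []
LOAD_FAST i → push 2. Stack: [2]
LOAD_CONST → push 2. Stack: [2, 2]
COMPARE_OP bool(<) → 2 vs 2 = False. Stack: [False]
POP_JUMP_IF_FALSE → pop False; jump. Stack: []
LOAD_FAST s → push -80. Stack: [-80]
RETURN_VALUE → return -80.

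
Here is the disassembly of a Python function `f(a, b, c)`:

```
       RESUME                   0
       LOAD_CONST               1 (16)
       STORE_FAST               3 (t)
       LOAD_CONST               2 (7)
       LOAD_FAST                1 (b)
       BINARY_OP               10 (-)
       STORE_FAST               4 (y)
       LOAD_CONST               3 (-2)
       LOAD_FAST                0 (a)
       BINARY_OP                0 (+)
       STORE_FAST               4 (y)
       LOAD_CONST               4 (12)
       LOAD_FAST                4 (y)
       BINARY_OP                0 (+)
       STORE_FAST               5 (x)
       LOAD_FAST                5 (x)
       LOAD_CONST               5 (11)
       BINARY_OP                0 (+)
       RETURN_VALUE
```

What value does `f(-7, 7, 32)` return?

LOAD_CONST → push 16. Stack: [16]
STORE_FAST t → t=16. Stack: []
LOAD_CONST → push 7. Stack: [7]
LOAD_FAST b → push 7. Stack: [7, 7]
BINARY_OP - → 7 - 7 = 0. Stack: [0]
STORE_FAST y → y=0. Stack: []
LOAD_CONST → push -2. Stack: [-2]
LOAD_FAST a → push -7. Stack: [-2, -7]
BINARY_OP + → -2 + -7 = -9. Stack: [-9]
STORE_FAST y → y=-9. Stack: []
LOAD_CONST → push 12. Stack: [12]
LOAD_FAST y → push -9. Stack: [12, -9]
BINARY_OP + → 12 + -9 = 3. Stack: [3]
STORE_FAST x → x=3. Stack: []
LOAD_FAST x → push 3. Stack: [3]
LOAD_CONST → push 11. Stack: [3, 11]
BINARY_OP + → 3 + 11 = 14. Stack: [14]
RETURN_VALUE → return 14.

14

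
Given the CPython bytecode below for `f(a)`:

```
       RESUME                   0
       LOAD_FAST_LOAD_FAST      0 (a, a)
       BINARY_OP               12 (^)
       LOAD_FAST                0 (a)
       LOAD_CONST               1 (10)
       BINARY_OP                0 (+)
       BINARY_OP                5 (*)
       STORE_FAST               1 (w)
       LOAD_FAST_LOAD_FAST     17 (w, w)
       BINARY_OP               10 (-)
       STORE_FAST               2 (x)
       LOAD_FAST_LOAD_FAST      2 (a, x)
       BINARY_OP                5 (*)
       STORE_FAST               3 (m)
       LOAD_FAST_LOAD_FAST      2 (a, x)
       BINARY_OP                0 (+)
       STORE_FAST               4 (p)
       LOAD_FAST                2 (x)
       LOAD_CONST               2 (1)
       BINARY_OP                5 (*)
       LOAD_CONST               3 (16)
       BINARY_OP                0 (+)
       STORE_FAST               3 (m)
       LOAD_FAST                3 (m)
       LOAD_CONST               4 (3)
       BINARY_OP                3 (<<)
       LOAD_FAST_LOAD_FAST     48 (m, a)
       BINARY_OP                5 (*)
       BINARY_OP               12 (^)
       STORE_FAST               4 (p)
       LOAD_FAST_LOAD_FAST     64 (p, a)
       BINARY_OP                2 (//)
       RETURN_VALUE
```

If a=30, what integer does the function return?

11

LOAD_FAST_LOAD_FAST a,a → push 30,30. Stack: [30, 30]
BINARY_OP ^ → 30 ^ 30 = 0. Stack: [0]
LOAD_FAST a → push 30. Stack: [0, 30]
LOAD_CONST → push 10. Stack: [0, 30, 10]
BINARY_OP + → 30 + 10 = 40. Stack: [0, 40]
BINARY_OP * → 0 * 40 = 0. Stack: [0]
STORE_FAST w → w=0. Stack: []
LOAD_FAST_LOAD_FAST w,w → push 0,0. Stack: [0, 0]
BINARY_OP - → 0 - 0 = 0. Stack: [0]
STORE_FAST x → x=0. Stack: []
LOAD_FAST_LOAD_FAST a,x → push 30,0. Stack: [30, 0]
BINARY_OP * → 30 * 0 = 0. Stack: [0]
STORE_FAST m → m=0. Stack: []
LOAD_FAST_LOAD_FAST a,x → push 30,0. Stack: [30, 0]
BINARY_OP + → 30 + 0 = 30. Stack: [30]
STORE_FAST p → p=30. Stack: []
LOAD_FAST x → push 0. Stack: [0]
LOAD_CONST → push 1. Stack: [0, 1]
BINARY_OP * → 0 * 1 = 0. Stack: [0]
LOAD_CONST → push 16. Stack: [0, 16]
BINARY_OP + → 0 + 16 = 16. Stack: [16]
STORE_FAST m → m=16. Stack: []
LOAD_FAST m → push 16. Stack: [16]
LOAD_CONST → push 3. Stack: [16, 3]
BINARY_OP << → 16 << 3 = 128. Stack: [128]
LOAD_FAST_LOAD_FAST m,a → push 16,30. Stack: [128, 16, 30]
BINARY_OP * → 16 * 30 = 480. Stack: [128, 480]
BINARY_OP ^ → 128 ^ 480 = 352. Stack: [352]
STORE_FAST p → p=352. Stack: []
LOAD_FAST_LOAD_FAST p,a → push 352,30. Stack: [352, 30]
BINARY_OP // → 352 // 30 = 11. Stack: [11]
RETURN_VALUE → return 11.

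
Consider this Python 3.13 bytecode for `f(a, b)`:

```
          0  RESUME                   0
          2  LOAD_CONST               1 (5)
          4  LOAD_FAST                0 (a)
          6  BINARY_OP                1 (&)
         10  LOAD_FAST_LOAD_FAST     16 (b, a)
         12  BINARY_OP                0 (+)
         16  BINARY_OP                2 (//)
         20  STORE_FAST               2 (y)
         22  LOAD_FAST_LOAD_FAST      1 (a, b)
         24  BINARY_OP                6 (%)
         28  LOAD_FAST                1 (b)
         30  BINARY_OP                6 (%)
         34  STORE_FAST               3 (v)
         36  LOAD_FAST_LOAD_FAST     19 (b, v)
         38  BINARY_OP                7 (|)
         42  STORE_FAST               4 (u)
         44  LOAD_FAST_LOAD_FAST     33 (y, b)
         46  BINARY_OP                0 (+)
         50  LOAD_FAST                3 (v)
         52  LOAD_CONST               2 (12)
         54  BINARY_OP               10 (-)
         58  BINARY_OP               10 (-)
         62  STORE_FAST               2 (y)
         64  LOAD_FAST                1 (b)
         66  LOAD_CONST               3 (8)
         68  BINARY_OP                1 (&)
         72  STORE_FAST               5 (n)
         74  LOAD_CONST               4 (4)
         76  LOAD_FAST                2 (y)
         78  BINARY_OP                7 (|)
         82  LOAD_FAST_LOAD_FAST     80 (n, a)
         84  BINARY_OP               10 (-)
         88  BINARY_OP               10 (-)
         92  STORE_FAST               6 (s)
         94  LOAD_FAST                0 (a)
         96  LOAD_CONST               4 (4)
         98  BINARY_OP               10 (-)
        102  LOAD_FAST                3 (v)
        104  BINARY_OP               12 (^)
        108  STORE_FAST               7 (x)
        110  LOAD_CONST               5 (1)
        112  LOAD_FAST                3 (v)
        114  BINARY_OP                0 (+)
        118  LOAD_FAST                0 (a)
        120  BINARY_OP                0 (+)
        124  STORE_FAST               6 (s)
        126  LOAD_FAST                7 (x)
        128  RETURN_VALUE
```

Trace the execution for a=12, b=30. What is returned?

LOAD_CONST → push 5. Stack: [5]
LOAD_FAST a → push 12. Stack: [5, 12]
BINARY_OP & → 5 & 12 = 4. Stack: [4]
LOAD_FAST_LOAD_FAST b,a → push 30,12. Stack: [4, 30, 12]
BINARY_OP + → 30 + 12 = 42. Stack: [4, 42]
BINARY_OP // → 4 // 42 = 0. Stack: [0]
STORE_FAST y → y=0. Stack: []
LOAD_FAST_LOAD_FAST a,b → push 12,30. Stack: [12, 30]
BINARY_OP % → 12 % 30 = 12. Stack: [12]
LOAD_FAST b → push 30. Stack: [12, 30]
BINARY_OP % → 12 % 30 = 12. Stack: [12]
STORE_FAST v → v=12. Stack: []
LOAD_FAST_LOAD_FAST b,v → push 30,12. Stack: [30, 12]
BINARY_OP | → 30 | 12 = 30. Stack: [30]
STORE_FAST u → u=30. Stack: []
LOAD_FAST_LOAD_FAST y,b → push 0,30. Stack: [0, 30]
BINARY_OP + → 0 + 30 = 30. Stack: [30]
LOAD_FAST v → push 12. Stack: [30, 12]
LOAD_CONST → push 12. Stack: [30, 12, 12]
BINARY_OP - → 12 - 12 = 0. Stack: [30, 0]
BINARY_OP - → 30 - 0 = 30. Stack: [30]
STORE_FAST y → y=30. Stack: []
LOAD_FAST b → push 30. Stack: [30]
LOAD_CONST → push 8. Stack: [30, 8]
BINARY_OP & → 30 & 8 = 8. Stack: [8]
STORE_FAST n → n=8. Stack: []
LOAD_CONST → push 4. Stack: [4]
LOAD_FAST y → push 30. Stack: [4, 30]
BINARY_OP | → 4 | 30 = 30. Stack: [30]
LOAD_FAST_LOAD_FAST n,a → push 8,12. Stack: [30, 8, 12]
BINARY_OP - → 8 - 12 = -4. Stack: [30, -4]
BINARY_OP - → 30 - -4 = 34. Stack: [34]
STORE_FAST s → s=34. Stack: []
LOAD_FAST a → push 12. Stack: [12]
LOAD_CONST → push 4. Stack: [12, 4]
BINARY_OP - → 12 - 4 = 8. Stack: [8]
LOAD_FAST v → push 12. Stack: [8, 12]
BINARY_OP ^ → 8 ^ 12 = 4. Stack: [4]
STORE_FAST x → x=4. Stack: []
LOAD_CONST → push 1. Stack: [1]
LOAD_FAST v → push 12. Stack: [1, 12]
BINARY_OP + → 1 + 12 = 13. Stack: [13]
LOAD_FAST a → push 12. Stack: [13, 12]
BINARY_OP + → 13 + 12 = 25. Stack: [25]
STORE_FAST s → s=25. Stack: []
LOAD_FAST x → push 4. Stack: [4]
RETURN_VALUE → return 4.

4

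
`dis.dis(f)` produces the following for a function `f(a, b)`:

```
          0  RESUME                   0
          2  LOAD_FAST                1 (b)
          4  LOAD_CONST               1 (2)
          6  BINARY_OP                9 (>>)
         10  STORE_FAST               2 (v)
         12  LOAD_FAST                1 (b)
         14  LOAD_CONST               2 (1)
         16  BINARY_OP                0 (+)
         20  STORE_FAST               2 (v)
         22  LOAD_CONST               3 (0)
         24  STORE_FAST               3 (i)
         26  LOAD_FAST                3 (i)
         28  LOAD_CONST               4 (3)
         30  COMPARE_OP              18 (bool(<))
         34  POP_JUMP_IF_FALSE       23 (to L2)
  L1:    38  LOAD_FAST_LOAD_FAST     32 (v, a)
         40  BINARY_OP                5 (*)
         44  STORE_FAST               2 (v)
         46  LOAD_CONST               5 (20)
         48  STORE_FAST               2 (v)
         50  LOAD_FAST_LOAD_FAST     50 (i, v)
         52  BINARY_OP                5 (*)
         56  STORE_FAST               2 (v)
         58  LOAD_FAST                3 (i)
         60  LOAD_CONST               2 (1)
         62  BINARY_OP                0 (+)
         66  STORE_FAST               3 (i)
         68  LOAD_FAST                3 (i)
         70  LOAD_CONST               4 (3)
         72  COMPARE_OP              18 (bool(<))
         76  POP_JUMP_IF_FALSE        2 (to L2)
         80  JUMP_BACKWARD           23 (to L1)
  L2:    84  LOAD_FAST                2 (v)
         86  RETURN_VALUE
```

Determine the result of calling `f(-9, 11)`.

40

LOAD_FAST b → push 11. Stack: [11]
LOAD_CONST → push 2. Stack: [11, 2]
BINARY_OP >> → 11 >> 2 = 2. Stack: [2]
STORE_FAST v → v=2. Stack: []
LOAD_FAST b → push 11. Stack: [11]
LOAD_CONST → push 1. Stack: [11, 1]
BINARY_OP + → 11 + 1 = 12. Stack: [12]
STORE_FAST v → v=12. Stack: []
LOAD_CONST → push 0. Stack: [0]
STORE_FAST i → i=0. Stack: []
LOAD_FAST i → push 0. Stack: [0]
LOAD_CONST → push 3. Stack: [0, 3]
COMPARE_OP bool(<) → 0 vs 3 = True. Stack: [True]
POP_JUMP_IF_FALSE → pop True; no jump. Stack: []
LOAD_FAST_LOAD_FAST v,a → push 12,-9. Stack: [12, -9]
BINARY_OP * → 12 * -9 = -108. Stack: [-108]
STORE_FAST v → v=-108. Stack: []
LOAD_CONST → push 20. Stack: [20]
STORE_FAST v → v=20. Stack: []
LOAD_FAST_LOAD_FAST i,v → push 0,20. Stack: [0, 20]
BINARY_OP * → 0 * 20 = 0. Stack: [0]
STORE_FAST v → v=0. Stack: []
LOAD_FAST i → push 0. Stack: [0]
LOAD_CONST → push 1. Stack: [0, 1]
BINARY_OP + → 0 + 1 = 1. Stack: [1]
STORE_FAST i → i=1. Stack: []
LOAD_FAST i → push 1. Stack: [1]
LOAD_CONST → push 3. Stack: [1, 3]
COMPARE_OP bool(<) → 1 vs 3 = True. Stack: [True]
POP_JUMP_IF_FALSE → pop True; no jump. Stack: []
LOAD_FAST_LOAD_FAST v,a → push 0,-9. Stack: [0, -9]
BINARY_OP * → 0 * -9 = 0. Stack: [0]
STORE_FAST v → v=0. Stack: []
LOAD_CONST → push 20. Stack: [20]
STORE_FAST v → v=20. Stack: []
LOAD_FAST_LOAD_FAST i,v → push 1,20. Stack: [1, 20]
BINARY_OP * → 1 * 20 = 20. Stack: [20]
STORE_FAST v → v=20. Stack: []
LOAD_FAST i → push 1. Stack: [1]
LOAD_CONST → push 1. Stack: [1, 1]
BINARY_OP + → 1 + 1 = 2. Stack: [2]
STORE_FAST i → i=2. Stack: []
LOAD_FAST i → push 2. Stack: [2]
LOAD_CONST → push 3. Stack: [2, 3]
COMPARE_OP bool(<) → 2 vs 3 = True. Stack: [True]
POP_JUMP_IF_FALSE → pop True; no jump. Stack: []
LOAD_FAST_LOAD_FAST v,a → push 20,-9. Stack: [20, -9]
BINARY_OP * → 20 * -9 = -180. Stack: [-180]
STORE_FAST v → v=-180. Stack: []
LOAD_CONST → push 20. Stack: [20]
STORE_FAST v → v=20. Stack: []
LOAD_FAST_LOAD_FAST i,v → push 2,20. Stack: [2, 20]
BINARY_OP * → 2 * 20 = 40. Stack: [40]
STORE_FAST v → v=40. Stack: []
LOAD_FAST i → push 2. Stack: [2]
LOAD_CONST → push 1. Stack: [2, 1]
BINARY_OP + → 2 + 1 = 3. Stack: [3]
STORE_FAST i → i=3. Stack: []
LOAD_FAST i → push 3. Stack: [3]
LOAD_CONST → push 3. Stack: [3, 3]
COMPARE_OP bool(<) → 3 vs 3 = False. Stack: [False]
POP_JUMP_IF_FALSE → pop False; jump. Stack: []
LOAD_FAST v → push 40. Stack: [40]
RETURN_VALUE → return 40.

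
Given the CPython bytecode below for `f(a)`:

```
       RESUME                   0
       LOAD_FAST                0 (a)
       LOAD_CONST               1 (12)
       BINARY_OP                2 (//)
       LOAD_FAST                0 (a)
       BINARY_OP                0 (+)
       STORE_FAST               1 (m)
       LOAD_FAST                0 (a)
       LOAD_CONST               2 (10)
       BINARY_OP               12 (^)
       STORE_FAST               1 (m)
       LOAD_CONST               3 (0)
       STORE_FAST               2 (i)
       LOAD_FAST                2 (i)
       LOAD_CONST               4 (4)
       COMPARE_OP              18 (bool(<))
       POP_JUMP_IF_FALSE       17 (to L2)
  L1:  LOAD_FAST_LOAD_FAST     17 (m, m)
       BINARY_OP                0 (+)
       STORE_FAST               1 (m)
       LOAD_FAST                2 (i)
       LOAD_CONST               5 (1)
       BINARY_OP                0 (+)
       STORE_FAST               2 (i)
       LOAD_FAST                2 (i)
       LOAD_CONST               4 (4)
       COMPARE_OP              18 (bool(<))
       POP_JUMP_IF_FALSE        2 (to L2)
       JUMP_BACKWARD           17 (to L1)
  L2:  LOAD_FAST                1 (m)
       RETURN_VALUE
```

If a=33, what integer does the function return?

688

LOAD_FAST a → push 33. Stack: [33]
LOAD_CONST → push 12. Stack: [33, 12]
BINARY_OP // → 33 // 12 = 2. Stack: [2]
LOAD_FAST a → push 33. Stack: [2, 33]
BINARY_OP + → 2 + 33 = 35. Stack: [35]
STORE_FAST m → m=35. Stack: []
LOAD_FAST a → push 33. Stack: [33]
LOAD_CONST → push 10. Stack: [33, 10]
BINARY_OP ^ → 33 ^ 10 = 43. Stack: [43]
STORE_FAST m → m=43. Stack: []
LOAD_CONST → push 0. Stack: [0]
STORE_FAST i → i=0. Stack: []
LOAD_FAST i → push 0. Stack: [0]
LOAD_CONST → push 4. Stack: [0, 4]
COMPARE_OP bool(<) → 0 vs 4 = True. Stack: [True]
POP_JUMP_IF_FALSE → pop True; no jump. Stack: []
LOAD_FAST_LOAD_FAST m,m → push 43,43. Stack: [43, 43]
BINARY_OP + → 43 + 43 = 86. Stack: [86]
STORE_FAST m → m=86. Stack: []
LOAD_FAST i → push 0. Stack: [0]
LOAD_CONST → push 1. Stack: [0, 1]
BINARY_OP + → 0 + 1 = 1. Stack: [1]
STORE_FAST i → i=1. Stack: []
LOAD_FAST i → push 1. Stack: [1]
LOAD_CONST → push 4. Stack: [1, 4]
COMPARE_OP bool(<) → 1 vs 4 = True. Stack: [True]
POP_JUMP_IF_FALSE → pop True; no jump. Stack: []
LOAD_FAST_LOAD_FAST m,m → push 86,86. Stack: [86, 86]
BINARY_OP + → 86 + 86 = 172. Stack: [172]
STORE_FAST m → m=172. Stack: []
LOAD_FAST i → push 1. Stack: [1]
LOAD_CONST → push 1. Stack: [1, 1]
BINARY_OP + → 1 + 1 = 2. Stack: [2]
STORE_FAST i → i=2. Stack: []
LOAD_FAST i → push 2. Stack: [2]
LOAD_CONST → push 4. Stack: [2, 4]
COMPARE_OP bool(<) → 2 vs 4 = True. Stack: [True]
POP_JUMP_IF_FALSE → pop True; no jump. Stack: []
LOAD_FAST_LOAD_FAST m,m → push 172,172. Stack: [172, 172]
BINARY_OP + → 172 + 172 = 344. Stack: [344]
STORE_FAST m → m=344. Stack: []
LOAD_FAST i → push 2. Stack: [2]
LOAD_CONST → push 1. Stack: [2, 1]
BINARY_OP + → 2 + 1 = 3. Stack: [3]
STORE_FAST i → i=3. Stack: []
LOAD_FAST i → push 3. Stack: [3]
LOAD_CONST → push 4. Stack: [3, 4]
COMPARE_OP bool(<) → 3 vs 4 = True. Stack: [True]
POP_JUMP_IF_FALSE → pop True; no jump. Stack: []
LOAD_FAST_LOAD_FAST m,m → push 344,344. Stack: [344, 344]
BINARY_OP + → 344 + 344 = 688. Stack: [688]
STORE_FAST m → m=688. Stack: []
LOAD_FAST i → push 3. Stack: [3]
LOAD_CONST → push 1. Stack: [3, 1]
BINARY_OP + → 3 + 1 = 4. Stack: [4]
STORE_FAST i → i=4. Stack: []
LOAD_FAST i → push 4. Stack: [4]
LOAD_CONST → push 4. Stack: [4, 4]
COMPARE_OP bool(<) → 4 vs 4 = False. Stack: [False]
POP_JUMP_IF_FALSE → pop False; jump. Stack: []
LOAD_FAST m → push 688. Stack: [688]
RETURN_VALUE → return 688.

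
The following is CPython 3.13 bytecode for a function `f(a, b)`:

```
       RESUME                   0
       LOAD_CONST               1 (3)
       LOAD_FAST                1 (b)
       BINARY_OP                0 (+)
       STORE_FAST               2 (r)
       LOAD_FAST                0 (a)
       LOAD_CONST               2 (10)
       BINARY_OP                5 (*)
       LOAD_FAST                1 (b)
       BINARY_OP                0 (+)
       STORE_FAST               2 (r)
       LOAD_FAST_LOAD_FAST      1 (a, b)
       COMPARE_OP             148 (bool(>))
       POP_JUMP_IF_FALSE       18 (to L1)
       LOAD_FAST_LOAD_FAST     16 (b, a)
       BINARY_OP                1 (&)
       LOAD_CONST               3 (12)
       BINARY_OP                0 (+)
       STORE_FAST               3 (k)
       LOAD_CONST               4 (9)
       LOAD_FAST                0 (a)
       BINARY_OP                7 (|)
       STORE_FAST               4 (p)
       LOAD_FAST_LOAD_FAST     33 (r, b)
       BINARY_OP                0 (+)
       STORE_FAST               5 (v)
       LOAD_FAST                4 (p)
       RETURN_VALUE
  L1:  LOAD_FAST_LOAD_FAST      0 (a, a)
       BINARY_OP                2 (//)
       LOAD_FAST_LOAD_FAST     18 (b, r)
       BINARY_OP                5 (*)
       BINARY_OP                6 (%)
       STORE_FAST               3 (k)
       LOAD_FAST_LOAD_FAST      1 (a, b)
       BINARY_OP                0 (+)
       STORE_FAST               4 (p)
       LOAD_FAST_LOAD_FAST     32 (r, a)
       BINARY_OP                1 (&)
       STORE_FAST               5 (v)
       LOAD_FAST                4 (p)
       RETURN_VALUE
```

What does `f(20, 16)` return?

LOAD_CONST → push 3. Stack: [3]
LOAD_FAST b → push 16. Stack: [3, 16]
BINARY_OP + → 3 + 16 = 19. Stack: [19]
STORE_FAST r → r=19. Stack: []
LOAD_FAST a → push 20. Stack: [20]
LOAD_CONST → push 10. Stack: [20, 10]
BINARY_OP * → 20 * 10 = 200. Stack: [200]
LOAD_FAST b → push 16. Stack: [200, 16]
BINARY_OP + → 200 + 16 = 216. Stack: [216]
STORE_FAST r → r=216. Stack: []
LOAD_FAST_LOAD_FAST a,b → push 20,16. Stack: [20, 16]
COMPARE_OP bool(>) → 20 vs 16 = True. Stack: [True]
POP_JUMP_IF_FALSE → pop True; no jump. Stack: []
LOAD_FAST_LOAD_FAST b,a → push 16,20. Stack: [16, 20]
BINARY_OP & → 16 & 20 = 16. Stack: [16]
LOAD_CONST → push 12. Stack: [16, 12]
BINARY_OP + → 16 + 12 = 28. Stack: [28]
STORE_FAST k → k=28. Stack: []
LOAD_CONST → push 9. Stack: [9]
LOAD_FAST a → push 20. Stack: [9, 20]
BINARY_OP | → 9 | 20 = 29. Stack: [29]
STORE_FAST p → p=29. Stack: []
LOAD_FAST_LOAD_FAST r,b → push 216,16. Stack: [216, 16]
BINARY_OP + → 216 + 16 = 232. Stack: [232]
STORE_FAST v → v=232. Stack: []
LOAD_FAST p → push 29. Stack: [29]
RETURN_VALUE → return 29.

29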